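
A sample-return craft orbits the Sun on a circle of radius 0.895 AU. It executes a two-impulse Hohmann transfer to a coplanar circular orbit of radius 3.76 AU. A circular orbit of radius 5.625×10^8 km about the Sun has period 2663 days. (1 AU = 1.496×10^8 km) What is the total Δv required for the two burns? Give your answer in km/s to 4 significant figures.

Δv = 14.37 km/s

From Kepler's third law T² = 4π²r³/μ at r = 5.625×10^8 km, T = 2663 days = 2663 × 86400 s = 2.300832×10^8 s: μ = 4π²r³/T² = 1.32726×10^11 km³/s².
In km: r₁ = 0.895 × 1.496×10^8 = 1.33892×10^8 km; r₂ = 3.76 × 1.496×10^8 = 5.62496×10^8 km.
The Hohmann ellipse has a_t = (r₁ + r₂)/2 = 3.48194×10^8 km.
Circular speed at r₁: v₁ = √(μ/r₁) = √(1.32726×10^11/1.33892×10^8) = 31.485 km/s.
Transfer-orbit speed at r₁ (vis-viva equation): v_p = √[μ(2/r₁ − 1/a_t)] = 40.018 km/s.
First burn Δv₁ = |v_p − v₁| = 8.533 km/s.
At r₂, v₂ = √(μ/r₂) = 15.3610 km/s.
Transfer-orbit speed at r₂: v_a = √[μ(2/r₂ − 1/a_t)] = 9.52545 km/s.
Second burn Δv₂ = |v₂ − v_a| = 5.836 km/s.
Total Δv = Δv₁ + Δv₂ = 14.37 km/s.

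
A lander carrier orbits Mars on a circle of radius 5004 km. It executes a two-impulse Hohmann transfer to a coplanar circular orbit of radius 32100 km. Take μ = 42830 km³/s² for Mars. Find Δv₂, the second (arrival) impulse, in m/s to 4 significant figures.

Semi-major axis of the transfer orbit: a_t = (5004 + 32100)/2 = 18552 km.
Circular speed at r = 32100 km: v_c = √(μ/r) = 1.1551 km/s.
Vis-viva on the transfer ellipse at r = 32100 km gives v_t = √[μ(2/r − 1/a_t)] = 0.59991 km/s.
Δv₂ = |v_t − v_c| = |0.59991 − 1.1551| = 0.5552 km/s.

Δv₂ = 555.2 m/s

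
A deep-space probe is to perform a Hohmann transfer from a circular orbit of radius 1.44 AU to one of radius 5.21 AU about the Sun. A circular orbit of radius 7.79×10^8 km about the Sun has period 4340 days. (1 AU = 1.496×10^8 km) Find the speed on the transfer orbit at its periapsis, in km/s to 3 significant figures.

v = 31.1 km/s

From Kepler's third law T² = 4π²r³/μ at r = 7.79×10^8 km, T = 4340 days = 4340 × 86400 s = 3.74976×10^8 s: μ = 4π²r³/T² = 1.32729×10^11 km³/s².
In km: r₁ = 1.44 × 1.496×10^8 = 2.15424×10^8 km; r₂ = 5.21 × 1.496×10^8 = 7.79416×10^8 km.
Transfer-ellipse semi-major axis a_t = (r₁ + r₂)/2 = (2.15424×10^8 + 7.79416×10^8)/2 = 4.9742×10^8 km.
The periapsis of the transfer ellipse is at r = 2.15424×10^8 km.
Vis-viva: v = √[μ(2/r − 1/a_t)] = √[1.32729×10^11 × (2/2.15424×10^8 − 1/4.9742×10^8)] = 31.07 km/s.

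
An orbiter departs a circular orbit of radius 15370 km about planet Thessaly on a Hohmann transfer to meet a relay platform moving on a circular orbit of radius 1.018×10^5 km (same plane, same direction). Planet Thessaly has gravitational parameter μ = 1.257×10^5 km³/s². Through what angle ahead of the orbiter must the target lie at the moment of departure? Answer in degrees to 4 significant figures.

φ = 101.4°

Semi-major axis of the transfer orbit: a_t = (15370 + 1.018×10^5)/2 = 58585 km.
The half-period of the transfer ellipse is t = π√(a_t³/μ) = 1.25650×10^5 s.
The target's mean motion on its circular orbit is ω₂ = √(μ/r₂³) = 1.09156×10^-5 rad/s.
Angle swept by the target during transfer: ω₂·t = 1.3715 rad = 78.58°.
The orbiter traverses 180° on the transfer ellipse, so the target must lead by 180° − 78.58° = 101.4°.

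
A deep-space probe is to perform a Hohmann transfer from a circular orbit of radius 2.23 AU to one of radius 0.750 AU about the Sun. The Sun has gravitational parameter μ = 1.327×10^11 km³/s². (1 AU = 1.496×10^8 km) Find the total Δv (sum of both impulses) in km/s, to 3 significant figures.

In km: r₁ = 2.23 × 1.496×10^8 = 3.33608×10^8 km; r₂ = 0.750 × 1.496×10^8 = 1.122×10^8 km.
Transfer-ellipse semi-major axis a_t = (r₁ + r₂)/2 = (3.33608×10^8 + 1.122×10^8)/2 = 2.22904×10^8 km.
At r₁ the circular-orbit speed is v₁ = √(μ/r₁) = 19.944 km/s.
Transfer-orbit speed at r₁ (v² = μ(2/r − 1/a)): v_a = √[μ(2/r₁ − 1/a_t)] = 14.150 km/s.
First burn Δv₁ = |v_a − v₁| = 5.794 km/s.
At r₂, v₂ = √(μ/r₂) = 34.391 km/s.
Transfer-orbit speed at r₂: v_p = √[μ(2/r₂ − 1/a_t)] = 42.073 km/s.
Second burn Δv₂ = |v₂ − v_p| = 7.682 km/s.
Total Δv = Δv₁ + Δv₂ = 13.48 km/s.

Δv = 13.5 km/s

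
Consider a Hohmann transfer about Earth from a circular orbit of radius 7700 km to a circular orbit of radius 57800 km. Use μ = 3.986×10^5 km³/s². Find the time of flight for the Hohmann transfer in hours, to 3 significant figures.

t = 8.19 hours

Semi-major axis of the transfer orbit: a_t = (7700 + 57800)/2 = 32750 km.
By Kepler's third law the transfer-orbit period is T = 2π√(a_t³/μ), so t = T/2 = 29490 s.
Converting: 29490 s ÷ 3600 s/hour = 8.19 hours.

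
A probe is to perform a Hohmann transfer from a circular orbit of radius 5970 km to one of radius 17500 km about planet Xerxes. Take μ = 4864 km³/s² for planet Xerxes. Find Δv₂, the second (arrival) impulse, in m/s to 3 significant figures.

Δv₂ = 151 m/s

Transfer-ellipse semi-major axis a_t = (r₁ + r₂)/2 = (5970 + 17500)/2 = 11735 km.
Circular speed at r = 17500 km: v_c = √(μ/r) = 0.5272 km/s.
Vis-viva on the transfer ellipse at r = 17500 km gives v_t = √[μ(2/r − 1/a_t)] = 0.3760 km/s.
Δv₂ = |v_t − v_c| = |0.3760 − 0.5272| = 0.1512 km/s.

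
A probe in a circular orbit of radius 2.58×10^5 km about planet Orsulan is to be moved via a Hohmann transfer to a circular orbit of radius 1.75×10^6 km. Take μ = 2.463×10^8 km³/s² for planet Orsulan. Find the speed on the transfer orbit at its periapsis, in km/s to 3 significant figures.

The Hohmann ellipse has a_t = (r₁ + r₂)/2 = 1.004×10^6 km.
The periapsis of the transfer ellipse is at r = 2.580×10^5 km.
Applying v² = μ(2/r − 1/a_t): v = 40.79 km/s.

v = 40.8 km/s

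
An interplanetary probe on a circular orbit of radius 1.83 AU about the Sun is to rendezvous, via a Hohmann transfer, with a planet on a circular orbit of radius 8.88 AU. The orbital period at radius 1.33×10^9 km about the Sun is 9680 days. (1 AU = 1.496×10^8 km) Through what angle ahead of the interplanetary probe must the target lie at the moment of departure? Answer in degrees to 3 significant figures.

φ = 95.7°

From Kepler's third law T² = 4π²r³/μ at r = 1.33×10^9 km, T = 9680 days = 9680 × 86400 s = 8.36352×10^8 s: μ = 4π²r³/T² = 1.32781×10^11 km³/s².
In km: r₁ = 1.83 × 1.496×10^8 = 2.73768×10^8 km; r₂ = 8.88 × 1.496×10^8 = 1.328448×10^9 km.
The Hohmann ellipse has a_t = (r₁ + r₂)/2 = 8.01108×10^8 km.
The half-period of the transfer ellipse is t = π√(a_t³/μ) = 1.9549×10^8 s.
The target's mean motion on its circular orbit is ω₂ = √(μ/r₂³) = 7.5258×10^-9 rad/s.
Angle swept by the target during transfer: ω₂·t = 1.4712 rad = 84.29°.
The interplanetary probe traverses 180° on the transfer ellipse, so the target must lead by 180° − 84.29° = 95.7°.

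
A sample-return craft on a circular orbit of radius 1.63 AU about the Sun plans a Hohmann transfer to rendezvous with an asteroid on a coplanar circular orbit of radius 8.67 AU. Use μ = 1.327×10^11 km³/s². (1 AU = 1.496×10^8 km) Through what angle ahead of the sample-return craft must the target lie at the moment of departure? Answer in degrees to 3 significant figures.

φ = 97.6°

In km: r₁ = 1.63 × 1.496×10^8 = 2.43848×10^8 km; r₂ = 8.67 × 1.496×10^8 = 1.297032×10^9 km.
Transfer-ellipse semi-major axis a_t = (r₁ + r₂)/2 = (2.43848×10^8 + 1.297032×10^9)/2 = 7.7044×10^8 km.
Transfer time t = π√(a_t³/μ) = 1.84426×10^8 s.
The target's mean motion on its circular orbit is ω₂ = √(μ/r₂³) = 7.79847×10^-9 rad/s.
Angle swept by the target during transfer: ω₂·t = 1.43824 rad = 82.41°.
Arrival is 180° from departure on the ellipse, so φ = 180° − 82.41° = 97.6°.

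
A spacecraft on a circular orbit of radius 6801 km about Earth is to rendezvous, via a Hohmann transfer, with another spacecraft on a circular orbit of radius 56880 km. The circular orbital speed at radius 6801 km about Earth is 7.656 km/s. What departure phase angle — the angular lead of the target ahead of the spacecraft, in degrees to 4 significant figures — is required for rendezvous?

From the circular-orbit relation v² = μ/r at r = 6801 km: μ = v²r = (7.656)² × 6801 = 3.98636×10^5 km³/s².
The Hohmann ellipse has a_t = (r₁ + r₂)/2 = 31840.5 km.
Transfer time t = π√(a_t³/μ) = 28270.4 s.
The target's mean motion on its circular orbit is ω₂ = √(μ/r₂³) = 4.65424×10^-5 rad/s.
Angle swept by the target during transfer: ω₂·t = 1.3158 rad = 75.39°.
Arrival is 180° from departure on the ellipse, so φ = 180° − 75.39° = 104.6°.

φ = 104.6°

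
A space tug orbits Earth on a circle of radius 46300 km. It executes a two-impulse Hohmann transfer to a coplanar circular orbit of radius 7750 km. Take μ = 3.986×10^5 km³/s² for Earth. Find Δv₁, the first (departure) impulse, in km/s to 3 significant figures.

Δv₁ = 1.36 km/s

The Hohmann ellipse has a_t = (r₁ + r₂)/2 = 27025 km.
On the circular orbit at r = 46300 km, v_c = √(μ/r) = 2.934 km/s.
Vis-viva on the transfer ellipse at r = 46300 km gives v_t = √[μ(2/r − 1/a_t)] = 1.571 km/s.
Δv₁ = |v_t − v_c| = |1.571 − 2.934| = 1.363 km/s.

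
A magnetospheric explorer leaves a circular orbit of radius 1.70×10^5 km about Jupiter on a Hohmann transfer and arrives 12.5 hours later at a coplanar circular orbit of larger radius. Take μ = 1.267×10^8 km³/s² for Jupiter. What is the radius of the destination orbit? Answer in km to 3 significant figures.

r₂ = 4.22×10^5 km

Transfer time t = 12.5 hours = 45000 s, and t = π√(a_t³/μ).
So a_t = (μ t²/π²)^(1/3) = (1.267×10^8 × (45000)² / π²)^(1/3) = 2.9623×10^5 km.
Since a_t = (r₁ + r₂)/2, r₂ = 2a_t − r₁ = 2×2.9623×10^5 − 1.700×10^5 = 4.2246×10^5 km.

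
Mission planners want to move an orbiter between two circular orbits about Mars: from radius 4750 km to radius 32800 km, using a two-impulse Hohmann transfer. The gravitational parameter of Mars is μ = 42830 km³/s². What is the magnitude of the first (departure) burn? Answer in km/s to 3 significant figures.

The Hohmann ellipse has a_t = (r₁ + r₂)/2 = 18775 km.
On the circular orbit at r = 4750 km, v_c = √(μ/r) = 3.0028 km/s.
Transfer-orbit speed at the same r (vis-viva, a = a_t): v_t = √[μ(2/r − 1/a_t)] = 3.9689 km/s.
Δv₁ = |v_t − v_c| = |3.9689 − 3.0028| = 0.9661 km/s.

Δv₁ = 0.966 km/s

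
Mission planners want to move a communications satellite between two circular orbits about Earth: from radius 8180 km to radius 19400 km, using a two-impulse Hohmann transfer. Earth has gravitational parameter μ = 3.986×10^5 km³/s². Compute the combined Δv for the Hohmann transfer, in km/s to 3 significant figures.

Semi-major axis of the transfer orbit: a_t = (8180 + 19400)/2 = 13790 km.
At r₁ the circular-orbit speed is v₁ = √(μ/r₁) = 6.981 km/s.
Transfer-orbit speed at r₁ (vis-viva): v_p = √[μ(2/r₁ − 1/a_t)] = 8.280 km/s.
First burn Δv₁ = |v_p − v₁| = 1.299 km/s.
At r₂, v₂ = √(μ/r₂) = 4.533 km/s.
Transfer-orbit speed at r₂: v_a = √[μ(2/r₂ − 1/a_t)] = 3.491 km/s.
Second burn Δv₂ = |v₂ − v_a| = 1.042 km/s.
Total Δv = Δv₁ + Δv₂ = 2.341 km/s.

Δv = 2.34 km/s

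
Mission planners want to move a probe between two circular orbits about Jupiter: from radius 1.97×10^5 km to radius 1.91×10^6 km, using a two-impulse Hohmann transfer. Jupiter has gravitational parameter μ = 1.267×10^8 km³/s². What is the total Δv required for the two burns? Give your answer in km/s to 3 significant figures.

Transfer-ellipse semi-major axis a_t = (r₁ + r₂)/2 = (1.970×10^5 + 1.910×10^6)/2 = 1.0535×10^6 km.
At r₁ the circular-orbit speed is v₁ = √(μ/r₁) = 25.360 km/s.
Transfer-orbit speed at r₁ (v² = μ(2/r − 1/a)): v_p = √[μ(2/r₁ − 1/a_t)] = 34.147 km/s.
First burn Δv₁ = |v_p − v₁| = 8.787 km/s.
At r₂, v₂ = √(μ/r₂) = 8.145 km/s.
Transfer-orbit speed at r₂: v_a = √[μ(2/r₂ − 1/a_t)] = 3.522 km/s.
Second burn Δv₂ = |v₂ − v_a| = 4.623 km/s.
Δv = Δv₁ + Δv₂ = 8.787 + 4.623 = 13.41 km/s.

Δv = 13.4 km/s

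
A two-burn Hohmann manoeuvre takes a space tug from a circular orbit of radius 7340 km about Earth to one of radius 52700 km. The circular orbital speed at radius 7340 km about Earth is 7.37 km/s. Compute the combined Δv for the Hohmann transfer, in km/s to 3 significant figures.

Δv = 3.79 km/s

From the circular-orbit relation v² = μ/r at r = 7340 km: μ = v²r = (7.37)² × 7340 = 3.98686×10^5 km³/s².
Semi-major axis of the transfer orbit: a_t = (7340 + 52700)/2 = 30020 km.
Circular speed at r₁: v₁ = √(μ/r₁) = √(3.98686×10^5/7340) = 7.370 km/s.
Transfer-orbit speed at r₁ (vis-viva): v_p = √[μ(2/r₁ − 1/a_t)] = 9.765 km/s.
First burn Δv₁ = |v_p − v₁| = 2.395 km/s.
Circular speed at r₂: v₂ = √(μ/r₂) = 2.750 km/s.
Transfer-orbit speed at r₂: v_a = √[μ(2/r₂ − 1/a_t)] = 1.360 km/s.
Second burn Δv₂ = |v₂ − v_a| = 1.390 km/s.
Total Δv = Δv₁ + Δv₂ = 3.785 km/s.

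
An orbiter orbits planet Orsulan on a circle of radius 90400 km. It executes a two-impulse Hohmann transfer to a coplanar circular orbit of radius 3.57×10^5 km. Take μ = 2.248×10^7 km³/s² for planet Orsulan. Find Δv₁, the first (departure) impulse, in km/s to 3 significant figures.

The Hohmann ellipse has a_t = (r₁ + r₂)/2 = 2.237×10^5 km.
On the circular orbit at r = 90400 km, v_c = √(μ/r) = 15.769 km/s.
Vis-viva on the transfer ellipse at r = 90400 km gives v_t = √[μ(2/r − 1/a_t)] = 19.921 km/s.
Δv₁ = |v_t − v_c| = |19.921 − 15.769| = 4.152 km/s.

Δv₁ = 4.15 km/s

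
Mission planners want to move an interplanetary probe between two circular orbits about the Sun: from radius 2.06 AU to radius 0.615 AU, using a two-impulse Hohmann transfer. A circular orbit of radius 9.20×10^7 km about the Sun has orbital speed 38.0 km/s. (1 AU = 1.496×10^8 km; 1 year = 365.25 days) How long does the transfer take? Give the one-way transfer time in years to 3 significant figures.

t = 0.773 years

From the circular-orbit relation v² = μ/r at r = 9.20×10^7 km: μ = v²r = (38.0)² × 9.20×10^7 = 1.32848×10^11 km³/s².
In km: r₁ = 2.06 × 1.496×10^8 = 3.08176×10^8 km; r₂ = 0.615 × 1.496×10^8 = 9.2004×10^7 km.
Semi-major axis of the transfer orbit: a_t = (3.08176×10^8 + 9.2004×10^7)/2 = 2.0009×10^8 km.
Transfer time t = π√(a_t³/μ) = π√((2.0009×10^8)³ / 1.32848×10^11) = 2.440×10^7 s.
Converting: 2.440×10^7 s ÷ 3.15576×10^7 s/year (365.25 × 86400) = 0.773 years.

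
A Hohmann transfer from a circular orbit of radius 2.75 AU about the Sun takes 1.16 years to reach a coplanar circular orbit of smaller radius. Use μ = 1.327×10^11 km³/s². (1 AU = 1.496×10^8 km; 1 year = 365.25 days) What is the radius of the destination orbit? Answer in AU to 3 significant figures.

r₂ = 0.755 AU

In km: r₁ = 2.75 × 1.496×10^8 = 4.114×10^8 km.
Transfer time t = 1.16 years × 365.25 × 86400 s = 3.6606816×10^7 s, and t = π√(a_t³/μ).
So a_t = (μ t²/π²)^(1/3) = (1.327×10^11 × (3.6606816×10^7)² / π²)^(1/3) = 2.6216×10^8 km.
Since a_t = (r₁ + r₂)/2, r₂ = 2a_t − r₁ = 2×2.6216×10^8 − 4.114×10^8 = 1.1292×10^8 km.
In AU: r₂ = 1.1292×10^8 / 1.496×10^8 = 0.755 AU.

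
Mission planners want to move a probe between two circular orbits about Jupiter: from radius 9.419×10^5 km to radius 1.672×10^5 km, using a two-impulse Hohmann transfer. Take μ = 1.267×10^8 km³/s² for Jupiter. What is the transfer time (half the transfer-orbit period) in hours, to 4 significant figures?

Semi-major axis of the transfer orbit: a_t = (9.419×10^5 + 1.672×10^5)/2 = 5.5455×10^5 km.
Half the transfer-orbit period gives t = π√(a_t³/μ) = 1.1526×10^5 s.
Converting: 1.1526×10^5 s ÷ 3600 s/hour = 32.02 hours.

t = 32.02 hours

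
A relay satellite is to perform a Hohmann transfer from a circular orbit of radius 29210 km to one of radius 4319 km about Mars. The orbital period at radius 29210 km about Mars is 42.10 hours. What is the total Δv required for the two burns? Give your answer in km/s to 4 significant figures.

From Kepler's third law T² = 4π²r³/μ at r = 29210 km, T = 42.10 hours = 42.10 × 3600 s = 1.5156×10^5 s: μ = 4π²r³/T² = 42833.7 km³/s².
Semi-major axis of the transfer orbit: a_t = (29210 + 4319)/2 = 16764.5 km.
At r₁ the circular-orbit speed is v₁ = √(μ/r₁) = 1.21095 km/s.
On the transfer ellipse at r₁, v² = μ(2/r − 1/a) gives v_a = √[μ(2/r₁ − 1/a_t)] = 0.614643 km/s.
First burn Δv₁ = |v_a − v₁| = 0.5963 km/s.
Circular speed at r₂: v₂ = √(μ/r₂) = 3.149 km/s.
Transfer-orbit speed at r₂: v_p = √[μ(2/r₂ − 1/a_t)] = 4.157 km/s.
Second burn Δv₂ = |v₂ − v_p| = 1.008 km/s.
Δv = Δv₁ + Δv₂ = 0.5963 + 1.008 = 1.604 km/s.

Δv = 1.604 km/s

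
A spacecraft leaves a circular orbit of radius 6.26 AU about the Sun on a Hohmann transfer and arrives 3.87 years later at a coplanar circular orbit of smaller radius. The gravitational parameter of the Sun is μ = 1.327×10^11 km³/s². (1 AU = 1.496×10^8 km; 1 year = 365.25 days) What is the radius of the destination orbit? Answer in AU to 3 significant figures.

In km: r₁ = 6.26 × 1.496×10^8 = 9.36496×10^8 km.
Transfer time t = 3.87 years × 365.25 × 86400 s = 1.22127912×10^8 s, and t = π√(a_t³/μ).
So a_t = (μ t²/π²)^(1/3) = (1.327×10^11 × (1.22127912×10^8)² / π²)^(1/3) = 5.8533×10^8 km.
Since a_t = (r₁ + r₂)/2, r₂ = 2a_t − r₁ = 2×5.8533×10^8 − 9.36496×10^8 = 2.34164×10^8 km.
In AU: r₂ = 2.34164×10^8 / 1.496×10^8 = 1.57 AU.

r₂ = 1.57 AU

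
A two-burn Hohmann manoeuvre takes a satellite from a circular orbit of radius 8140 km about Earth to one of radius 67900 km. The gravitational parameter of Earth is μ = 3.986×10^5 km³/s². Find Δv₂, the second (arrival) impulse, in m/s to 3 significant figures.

Δv₂ = 1300 m/s

Transfer-ellipse semi-major axis a_t = (r₁ + r₂)/2 = (8140 + 67900)/2 = 38020 km.
On the circular orbit at r = 67900 km, v_c = √(μ/r) = 2.423 km/s.
Vis-viva on the transfer ellipse at r = 67900 km gives v_t = √[μ(2/r − 1/a_t)] = 1.121 km/s.
Δv₂ = |v_t − v_c| = |1.121 − 2.423| = 1.302 km/s.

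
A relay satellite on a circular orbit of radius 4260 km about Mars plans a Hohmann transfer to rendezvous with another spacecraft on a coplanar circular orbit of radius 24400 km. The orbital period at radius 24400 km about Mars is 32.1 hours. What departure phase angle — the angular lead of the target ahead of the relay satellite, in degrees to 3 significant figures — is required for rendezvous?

φ = 99.0°

From Kepler's third law T² = 4π²r³/μ at r = 24400 km, T = 32.1 hours = 32.1 × 3600 s = 1.1556×10^5 s: μ = 4π²r³/T² = 42945.2 km³/s².
Semi-major axis of the transfer orbit: a_t = (4260 + 24400)/2 = 14330 km.
Transfer time t = π√(a_t³/μ) = 26005.3 s.
The target's mean motion on its circular orbit is ω₂ = √(μ/r₂³) = 5.43716×10^-5 rad/s.
Angle swept by the target during transfer: ω₂·t = 1.41395 rad = 81.01°.
Arrival is 180° from departure on the ellipse, so φ = 180° − 81.01° = 99.0°.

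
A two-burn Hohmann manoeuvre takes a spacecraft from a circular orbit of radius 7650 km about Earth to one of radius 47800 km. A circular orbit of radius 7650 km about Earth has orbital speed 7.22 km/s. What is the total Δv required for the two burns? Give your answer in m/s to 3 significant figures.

From the circular-orbit relation v² = μ/r at r = 7650 km: μ = v²r = (7.22)² × 7650 = 3.98782×10^5 km³/s².
Semi-major axis of the transfer orbit: a_t = (7650 + 47800)/2 = 27725 km.
At r₁ the circular-orbit speed is v₁ = √(μ/r₁) = 7.220 km/s.
Transfer-orbit speed at r₁ (v² = μ(2/r − 1/a)): v_p = √[μ(2/r₁ − 1/a_t)] = 9.480 km/s.
First burn Δv₁ = |v_p − v₁| = 2.260 km/s.
At r₂, v₂ = √(μ/r₂) = 2.888 km/s.
Transfer-orbit speed at r₂: v_a = √[μ(2/r₂ − 1/a_t)] = 1.517 km/s.
Second burn Δv₂ = |v₂ − v_a| = 1.371 km/s.
Δv = Δv₁ + Δv₂ = 2.260 + 1.371 = 3.631 km/s.

Δv = 3630 m/s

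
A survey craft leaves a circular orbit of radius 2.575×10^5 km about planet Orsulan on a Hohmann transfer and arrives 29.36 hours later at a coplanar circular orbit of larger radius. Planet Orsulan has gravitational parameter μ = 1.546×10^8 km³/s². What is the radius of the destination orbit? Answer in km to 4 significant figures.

Transfer time t = 29.36 hours = 1.05696×10^5 s, and t = π√(a_t³/μ).
So a_t = (μ t²/π²)^(1/3) = (1.546×10^8 × (1.05696×10^5)² / π²)^(1/3) = 5.5934×10^5 km.
Since a_t = (r₁ + r₂)/2, r₂ = 2a_t − r₁ = 2×5.5934×10^5 − 2.575×10^5 = 8.6118×10^5 km.

r₂ = 8.612×10^5 km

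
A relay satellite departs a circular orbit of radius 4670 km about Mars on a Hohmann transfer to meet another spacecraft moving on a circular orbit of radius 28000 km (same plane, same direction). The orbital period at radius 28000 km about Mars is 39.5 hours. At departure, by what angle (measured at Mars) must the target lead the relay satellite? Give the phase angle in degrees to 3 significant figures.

φ = 99.8°

From Kepler's third law T² = 4π²r³/μ at r = 28000 km, T = 39.5 hours = 39.5 × 3600 s = 1.422×10^5 s: μ = 4π²r³/T² = 42858.3 km³/s².
Transfer-ellipse semi-major axis a_t = (r₁ + r₂)/2 = (4670 + 28000)/2 = 16335 km.
Transfer time t = π√(a_t³/μ) = 31680 s.
Target angular speed ω₂ = √(μ/r₂³) = 4.419×10^-5 rad/s.
Angle swept by the target during transfer: ω₂·t = 1.400 rad = 80.21°.
Arrival is 180° from departure on the ellipse, so φ = 180° − 80.21° = 99.8°.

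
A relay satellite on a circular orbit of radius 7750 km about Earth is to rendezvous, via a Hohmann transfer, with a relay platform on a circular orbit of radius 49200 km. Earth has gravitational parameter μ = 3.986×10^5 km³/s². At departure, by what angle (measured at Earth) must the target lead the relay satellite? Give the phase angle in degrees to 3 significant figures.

Semi-major axis of the transfer orbit: a_t = (7750 + 49200)/2 = 28475 km.
The half-period of the transfer ellipse is t = π√(a_t³/μ) = 23910 s.
The target's mean motion on its circular orbit is ω₂ = √(μ/r₂³) = 5.785×10^-5 rad/s.
Angle swept by the target during transfer: ω₂·t = 1.3832 rad = 79.25°.
Arrival is 180° from departure on the ellipse, so φ = 180° − 79.25° = 101°.

φ = 101°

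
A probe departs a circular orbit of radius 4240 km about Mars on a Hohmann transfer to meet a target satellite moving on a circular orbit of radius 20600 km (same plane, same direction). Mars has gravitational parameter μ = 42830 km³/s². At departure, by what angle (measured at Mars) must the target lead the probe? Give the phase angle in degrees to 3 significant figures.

φ = 95.7°

Transfer-ellipse semi-major axis a_t = (r₁ + r₂)/2 = (4240 + 20600)/2 = 12420 km.
Transfer time t = π√(a_t³/μ) = 21011.557 s.
Target angular speed ω₂ = √(μ/r₂³) = 6.9995997×10^-5 rad/s.
Angle swept by the target during transfer: ω₂·t = 1.47072 rad = 84.27°.
The probe traverses 180° on the transfer ellipse, so the target must lead by 180° − 84.27° = 95.7°.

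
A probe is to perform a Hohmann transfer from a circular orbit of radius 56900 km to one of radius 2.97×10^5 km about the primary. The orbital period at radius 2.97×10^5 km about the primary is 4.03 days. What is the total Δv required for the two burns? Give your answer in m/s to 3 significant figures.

From Kepler's third law T² = 4π²r³/μ at r = 2.97×10^5 km, T = 4.03 days = 4.03 × 86400 s = 3.48192×10^5 s: μ = 4π²r³/T² = 8.53083×10^6 km³/s².
Transfer-ellipse semi-major axis a_t = (r₁ + r₂)/2 = (56900 + 2.970×10^5)/2 = 1.7695×10^5 km.
Circular speed at r₁: v₁ = √(μ/r₁) = √(8.53083×10^6/56900) = 12.244 km/s.
Transfer-orbit speed at r₁ (v² = μ(2/r − 1/a)): v_p = √[μ(2/r₁ − 1/a_t)] = 15.863 km/s.
First burn Δv₁ = |v_p − v₁| = 3.619 km/s.
Circular speed at r₂: v₂ = √(μ/r₂) = 5.359 km/s.
Transfer-orbit speed at r₂: v_a = √[μ(2/r₂ − 1/a_t)] = 3.039 km/s.
Second burn Δv₂ = |v₂ − v_a| = 2.320 km/s.
Δv = Δv₁ + Δv₂ = 3.619 + 2.320 = 5.939 km/s.

Δv = 5940 m/s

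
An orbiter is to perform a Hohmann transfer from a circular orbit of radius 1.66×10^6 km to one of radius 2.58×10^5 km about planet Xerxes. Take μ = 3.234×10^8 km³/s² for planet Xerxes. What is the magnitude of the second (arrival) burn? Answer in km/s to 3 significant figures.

Transfer-ellipse semi-major axis a_t = (r₁ + r₂)/2 = (1.660×10^6 + 2.580×10^5)/2 = 9.590×10^5 km.
On the circular orbit at r = 2.580×10^5 km, v_c = √(μ/r) = 35.40 km/s.
Transfer-orbit speed at the same r (vis-viva, a = a_t): v_t = √[μ(2/r − 1/a_t)] = 46.58 km/s.
Δv₂ = |v_t − v_c| = |46.58 − 35.40| = 11.18 km/s.

Δv₂ = 11.2 km/s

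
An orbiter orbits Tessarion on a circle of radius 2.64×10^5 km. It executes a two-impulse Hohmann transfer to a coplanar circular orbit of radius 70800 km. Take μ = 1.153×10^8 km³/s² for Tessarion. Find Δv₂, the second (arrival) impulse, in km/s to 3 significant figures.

Transfer-ellipse semi-major axis a_t = (r₁ + r₂)/2 = (2.640×10^5 + 70800)/2 = 1.674×10^5 km.
On the circular orbit at r = 70800 km, v_c = √(μ/r) = 40.36 km/s.
Transfer-orbit speed at the same r (vis-viva, a = a_t): v_t = √[μ(2/r − 1/a_t)] = 50.68 km/s.
Δv₂ = |v_t − v_c| = |50.68 − 40.36| = 10.32 km/s.

Δv₂ = 10.3 km/s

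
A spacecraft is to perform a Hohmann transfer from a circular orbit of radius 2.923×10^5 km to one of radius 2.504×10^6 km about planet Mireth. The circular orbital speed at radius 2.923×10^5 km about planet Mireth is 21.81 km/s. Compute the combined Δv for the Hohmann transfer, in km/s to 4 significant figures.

Δv = 11.42 km/s

From the circular-orbit relation v² = μ/r at r = 2.923×10^5 km: μ = v²r = (21.81)² × 2.923×10^5 = 1.39040×10^8 km³/s².
Semi-major axis of the transfer orbit: a_t = (2.923×10^5 + 2.504×10^6)/2 = 1.39815×10^6 km.
At r₁ the circular-orbit speed is v₁ = √(μ/r₁) = 21.810 km/s.
Transfer-orbit speed at r₁ (vis-viva): v_p = √[μ(2/r₁ − 1/a_t)] = 29.187 km/s.
First burn Δv₁ = |v_p − v₁| = 7.377 km/s.
At r₂, v₂ = √(μ/r₂) = 7.452 km/s.
Transfer-orbit speed at r₂: v_a = √[μ(2/r₂ − 1/a_t)] = 3.407 km/s.
Second burn Δv₂ = |v₂ − v_a| = 4.045 km/s.
Total Δv = Δv₁ + Δv₂ = 11.42 km/s.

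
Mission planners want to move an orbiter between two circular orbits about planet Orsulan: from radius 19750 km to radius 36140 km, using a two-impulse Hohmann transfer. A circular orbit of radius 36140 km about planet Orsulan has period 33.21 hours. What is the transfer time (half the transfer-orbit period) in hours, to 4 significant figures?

From Kepler's third law T² = 4π²r³/μ at r = 36140 km, T = 33.21 hours = 33.21 × 3600 s = 1.19556×10^5 s: μ = 4π²r³/T² = 1.30371×10^5 km³/s².
The Hohmann ellipse has a_t = (r₁ + r₂)/2 = 27945 km.
Transfer time t = π√(a_t³/μ) = π√((27945)³ / 1.30371×10^5) = 40650 s.
Converting: 40650 s ÷ 3600 s/hour = 11.29 hours.

t = 11.29 hours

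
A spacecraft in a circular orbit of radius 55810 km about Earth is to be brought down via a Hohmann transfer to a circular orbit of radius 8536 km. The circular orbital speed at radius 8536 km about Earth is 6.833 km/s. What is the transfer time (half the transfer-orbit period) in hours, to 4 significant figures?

t = 7.977 hours

From the circular-orbit relation v² = μ/r at r = 8536 km: μ = v²r = (6.833)² × 8536 = 3.98545×10^5 km³/s².
Transfer-ellipse semi-major axis a_t = (r₁ + r₂)/2 = (55810 + 8536)/2 = 32173 km.
Half the transfer-orbit period gives t = π√(a_t³/μ) = 28718 s.
Converting: 28718 s ÷ 3600 s/hour = 7.977 hours.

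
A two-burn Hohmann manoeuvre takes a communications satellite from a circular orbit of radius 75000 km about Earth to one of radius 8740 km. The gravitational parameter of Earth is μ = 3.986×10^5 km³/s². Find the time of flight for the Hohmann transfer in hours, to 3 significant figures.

Transfer-ellipse semi-major axis a_t = (r₁ + r₂)/2 = (75000 + 8740)/2 = 41870 km.
Transfer time t = π√(a_t³/μ) = π√((41870)³ / 3.986×10^5) = 42630 s.
Converting: 42630 s ÷ 3600 s/hour = 11.8 hours.

t = 11.8 hours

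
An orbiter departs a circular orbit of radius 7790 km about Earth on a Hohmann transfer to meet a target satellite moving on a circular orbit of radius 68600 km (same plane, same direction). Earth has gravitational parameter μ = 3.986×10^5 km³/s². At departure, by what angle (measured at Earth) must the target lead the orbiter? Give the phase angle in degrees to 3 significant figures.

The Hohmann ellipse has a_t = (r₁ + r₂)/2 = 38195 km.
Transfer time t = π√(a_t³/μ) = 37144 s.
Target angular speed ω₂ = √(μ/r₂³) = 3.5138×10^-5 rad/s.
Angle swept by the target during transfer: ω₂·t = 1.3052 rad = 74.78°.
The orbiter traverses 180° on the transfer ellipse, so the target must lead by 180° − 74.78° = 105°.

φ = 105°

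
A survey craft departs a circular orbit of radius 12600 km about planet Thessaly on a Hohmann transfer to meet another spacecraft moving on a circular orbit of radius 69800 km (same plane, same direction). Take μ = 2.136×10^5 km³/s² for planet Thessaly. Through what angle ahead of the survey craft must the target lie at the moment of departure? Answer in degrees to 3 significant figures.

Transfer-ellipse semi-major axis a_t = (r₁ + r₂)/2 = (12600 + 69800)/2 = 41200 km.
Transfer time t = π√(a_t³/μ) = 56850 s.
The target's mean motion on its circular orbit is ω₂ = √(μ/r₂³) = 2.506×10^-5 rad/s.
Angle swept by the target during transfer: ω₂·t = 1.4247 rad = 81.63°.
The survey craft traverses 180° on the transfer ellipse, so the target must lead by 180° − 81.63° = 98.4°.

φ = 98.4°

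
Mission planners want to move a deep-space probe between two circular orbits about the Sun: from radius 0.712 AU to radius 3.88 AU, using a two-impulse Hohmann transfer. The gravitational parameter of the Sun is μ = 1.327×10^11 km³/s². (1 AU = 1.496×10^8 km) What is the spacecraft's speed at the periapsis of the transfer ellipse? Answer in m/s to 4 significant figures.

v = 45880 m/s

In km: r₁ = 0.712 × 1.496×10^8 = 1.065152×10^8 km; r₂ = 3.88 × 1.496×10^8 = 5.80448×10^8 km.
Semi-major axis of the transfer orbit: a_t = (1.065152×10^8 + 5.80448×10^8)/2 = 3.434816×10^8 km.
At periapsis, r = 1.065152×10^8 km.
Vis-viva: v = √[μ(2/r − 1/a_t)] = √[1.327×10^11 × (2/1.065152×10^8 − 1/3.434816×10^8)] = 45.88 km/s.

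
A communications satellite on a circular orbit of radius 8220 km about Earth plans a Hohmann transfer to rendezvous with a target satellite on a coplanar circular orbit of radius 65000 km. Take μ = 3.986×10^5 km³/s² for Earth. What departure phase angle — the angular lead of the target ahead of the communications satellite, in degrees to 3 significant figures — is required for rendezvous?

φ = 104°

Transfer-ellipse semi-major axis a_t = (r₁ + r₂)/2 = (8220 + 65000)/2 = 36610 km.
The half-period of the transfer ellipse is t = π√(a_t³/μ) = 34860 s.
Target angular speed ω₂ = √(μ/r₂³) = 3.810×10^-5 rad/s.
Angle swept by the target during transfer: ω₂·t = 1.328 rad = 76.09°.
Arrival is 180° from departure on the ellipse, so φ = 180° − 76.09° = 104°.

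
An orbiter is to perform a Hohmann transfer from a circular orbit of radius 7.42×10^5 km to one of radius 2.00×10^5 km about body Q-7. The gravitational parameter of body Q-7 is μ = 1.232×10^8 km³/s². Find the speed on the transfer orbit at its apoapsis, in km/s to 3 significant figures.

v = 8.40 km/s

The Hohmann ellipse has a_t = (r₁ + r₂)/2 = 4.710×10^5 km.
At apoapsis, r = 7.420×10^5 km.
From the vis-viva equation, v = √[μ(2/r − 1/a_t)] = 8.397 km/s.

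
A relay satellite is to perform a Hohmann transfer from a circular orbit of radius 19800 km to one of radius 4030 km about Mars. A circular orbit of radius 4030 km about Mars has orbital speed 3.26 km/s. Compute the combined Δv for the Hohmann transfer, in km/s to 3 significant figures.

Δv = 1.56 km/s

From the circular-orbit relation v² = μ/r at r = 4030 km: μ = v²r = (3.26)² × 4030 = 42829.2 km³/s².
Transfer-ellipse semi-major axis a_t = (r₁ + r₂)/2 = (19800 + 4030)/2 = 11915 km.
Circular speed at r₁: v₁ = √(μ/r₁) = √(42829.2/19800) = 1.47075 km/s.
On the transfer ellipse at r₁, v² = μ(2/r − 1/a) gives v_a = √[μ(2/r₁ − 1/a_t)] = 0.855348 km/s.
First burn Δv₁ = |v_a − v₁| = 0.6154 km/s.
Circular speed at r₂: v₂ = √(μ/r₂) = 3.2600 km/s.
Transfer-orbit speed at r₂: v_p = √[μ(2/r₂ − 1/a_t)] = 4.2025 km/s.
Second burn Δv₂ = |v₂ − v_p| = 0.9425 km/s.
Total Δv = Δv₁ + Δv₂ = 1.558 km/s.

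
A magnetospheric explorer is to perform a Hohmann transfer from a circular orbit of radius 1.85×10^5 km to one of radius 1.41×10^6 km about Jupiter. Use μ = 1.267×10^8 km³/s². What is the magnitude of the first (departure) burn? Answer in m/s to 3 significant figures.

Δv₁ = 8630 m/s

Semi-major axis of the transfer orbit: a_t = (1.850×10^5 + 1.410×10^6)/2 = 7.975×10^5 km.
On the circular orbit at r = 1.850×10^5 km, v_c = √(μ/r) = 26.170 km/s.
Vis-viva on the transfer ellipse at r = 1.850×10^5 km gives v_t = √[μ(2/r − 1/a_t)] = 34.797 km/s.
Δv₁ = |v_t − v_c| = |34.797 − 26.170| = 8.627 km/s.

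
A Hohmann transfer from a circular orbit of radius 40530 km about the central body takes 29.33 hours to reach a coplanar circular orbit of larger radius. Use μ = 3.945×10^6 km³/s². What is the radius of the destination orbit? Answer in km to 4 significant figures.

Transfer time t = 29.33 hours = 1.05588×10^5 s, and t = π√(a_t³/μ).
So a_t = (μ t²/π²)^(1/3) = (3.945×10^6 × (1.05588×10^5)² / π²)^(1/3) = 1.6456×10^5 km.
Since a_t = (r₁ + r₂)/2, r₂ = 2a_t − r₁ = 2×1.6456×10^5 − 40530 = 2.8859×10^5 km.

r₂ = 2.886×10^5 km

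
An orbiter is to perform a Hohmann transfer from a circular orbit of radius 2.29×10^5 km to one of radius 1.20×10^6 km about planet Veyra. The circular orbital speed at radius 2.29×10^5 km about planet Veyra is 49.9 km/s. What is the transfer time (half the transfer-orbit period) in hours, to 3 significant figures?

From the circular-orbit relation v² = μ/r at r = 2.29×10^5 km: μ = v²r = (49.9)² × 2.29×10^5 = 5.70212×10^8 km³/s².
Semi-major axis of the transfer orbit: a_t = (2.290×10^5 + 1.200×10^6)/2 = 7.145×10^5 km.
By Kepler's third law the transfer-orbit period is T = 2π√(a_t³/μ), so t = T/2 = 79460 s.
Converting: 79460 s ÷ 3600 s/hour = 22.1 hours.

t = 22.1 hours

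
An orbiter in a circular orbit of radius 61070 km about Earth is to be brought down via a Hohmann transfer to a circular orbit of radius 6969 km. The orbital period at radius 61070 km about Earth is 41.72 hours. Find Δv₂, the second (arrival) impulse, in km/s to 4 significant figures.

Δv₂ = 2.570 km/s

From Kepler's third law T² = 4π²r³/μ at r = 61070 km, T = 41.72 hours = 41.72 × 3600 s = 1.50192×10^5 s: μ = 4π²r³/T² = 3.98612×10^5 km³/s².
Transfer-ellipse semi-major axis a_t = (r₁ + r₂)/2 = (61070 + 6969)/2 = 34019.5 km.
Circular speed at r = 6969 km: v_c = √(μ/r) = 7.5629 km/s.
Vis-viva on the transfer ellipse at r = 6969 km gives v_t = √[μ(2/r − 1/a_t)] = 10.133 km/s.
Δv₂ = |v_t − v_c| = |10.133 − 7.5629| = 2.570 km/s.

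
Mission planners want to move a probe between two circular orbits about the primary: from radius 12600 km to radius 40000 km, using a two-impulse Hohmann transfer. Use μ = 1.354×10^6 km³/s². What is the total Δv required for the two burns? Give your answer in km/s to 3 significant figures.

Δv = 4.21 km/s

The Hohmann ellipse has a_t = (r₁ + r₂)/2 = 26300 km.
At r₁ the circular-orbit speed is v₁ = √(μ/r₁) = 10.366 km/s.
Transfer-orbit speed at r₁ (v² = μ(2/r − 1/a)): v_p = √[μ(2/r₁ − 1/a_t)] = 12.784 km/s.
First burn Δv₁ = |v_p − v₁| = 2.418 km/s.
At r₂, v₂ = √(μ/r₂) = 5.818 km/s.
Transfer-orbit speed at r₂: v_a = √[μ(2/r₂ − 1/a_t)] = 4.027 km/s.
Second burn Δv₂ = |v₂ − v_a| = 1.791 km/s.
Δv = Δv₁ + Δv₂ = 2.418 + 1.791 = 4.209 km/s.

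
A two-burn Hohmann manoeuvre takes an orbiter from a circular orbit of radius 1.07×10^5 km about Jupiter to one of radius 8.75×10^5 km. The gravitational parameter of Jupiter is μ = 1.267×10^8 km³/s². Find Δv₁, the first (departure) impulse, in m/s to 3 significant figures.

The Hohmann ellipse has a_t = (r₁ + r₂)/2 = 4.910×10^5 km.
Circular speed at r = 1.070×10^5 km: v_c = √(μ/r) = 34.41 km/s.
Transfer-orbit speed at the same r (vis-viva, a = a_t): v_t = √[μ(2/r − 1/a_t)] = 45.94 km/s.
Δv₁ = |v_t − v_c| = |45.94 − 34.41| = 11.53 km/s.

Δv₁ = 11500 m/s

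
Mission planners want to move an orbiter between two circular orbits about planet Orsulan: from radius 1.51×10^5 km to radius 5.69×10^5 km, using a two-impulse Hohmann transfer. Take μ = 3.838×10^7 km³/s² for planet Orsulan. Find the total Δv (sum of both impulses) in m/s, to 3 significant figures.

Δv = 6990 m/s

Transfer-ellipse semi-major axis a_t = (r₁ + r₂)/2 = (1.510×10^5 + 5.690×10^5)/2 = 3.600×10^5 km.
Circular speed at r₁: v₁ = √(μ/r₁) = √(3.838×10^7/1.510×10^5) = 15.9428 km/s.
On the transfer ellipse at r₁, vis-viva equation gives v_p = √[μ(2/r₁ − 1/a_t)] = 20.0433 km/s.
First burn Δv₁ = |v_p − v₁| = 4.1005 km/s.
Circular speed at r₂: v₂ = √(μ/r₂) = 8.2129 km/s.
Transfer-orbit speed at r₂: v_a = √[μ(2/r₂ − 1/a_t)] = 5.3190 km/s.
Second burn Δv₂ = |v₂ − v_a| = 2.8939 km/s.
Δv = Δv₁ + Δv₂ = 4.1005 + 2.8939 = 6.994 km/s.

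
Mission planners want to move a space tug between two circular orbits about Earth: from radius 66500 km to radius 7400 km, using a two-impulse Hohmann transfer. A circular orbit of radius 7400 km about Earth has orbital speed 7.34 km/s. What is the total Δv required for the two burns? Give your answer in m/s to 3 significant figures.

From the circular-orbit relation v² = μ/r at r = 7400 km: μ = v²r = (7.34)² × 7400 = 3.98679×10^5 km³/s².
Semi-major axis of the transfer orbit: a_t = (66500 + 7400)/2 = 36950 km.
Circular speed at r₁: v₁ = √(μ/r₁) = √(3.98679×10^5/66500) = 2.449 km/s.
On the transfer ellipse at r₁, v² = μ(2/r − 1/a) gives v_a = √[μ(2/r₁ − 1/a_t)] = 1.096 km/s.
First burn Δv₁ = |v_a − v₁| = 1.353 km/s.
Circular speed at r₂: v₂ = √(μ/r₂) = 7.340 km/s.
Transfer-orbit speed at r₂: v_p = √[μ(2/r₂ − 1/a_t)] = 9.847 km/s.
Second burn Δv₂ = |v₂ − v_p| = 2.507 km/s.
Δv = Δv₁ + Δv₂ = 1.353 + 2.507 = 3.860 km/s.

Δv = 3860 m/s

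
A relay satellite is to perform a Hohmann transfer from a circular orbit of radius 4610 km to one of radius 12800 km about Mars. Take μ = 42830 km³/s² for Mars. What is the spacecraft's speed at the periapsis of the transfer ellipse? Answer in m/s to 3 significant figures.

v = 3700 m/s

Semi-major axis of the transfer orbit: a_t = (4610 + 12800)/2 = 8705 km.
The periapsis of the transfer ellipse is at r = 4610 km.
From the vis-viva equation, v = √[μ(2/r − 1/a_t)] = 3.696 km/s.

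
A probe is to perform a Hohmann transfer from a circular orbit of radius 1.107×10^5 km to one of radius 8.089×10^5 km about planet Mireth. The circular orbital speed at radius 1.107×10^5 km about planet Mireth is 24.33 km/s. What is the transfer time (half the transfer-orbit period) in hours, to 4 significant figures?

t = 33.61 hours

From the circular-orbit relation v² = μ/r at r = 1.107×10^5 km: μ = v²r = (24.33)² × 1.107×10^5 = 6.55287×10^7 km³/s².
Semi-major axis of the transfer orbit: a_t = (1.107×10^5 + 8.089×10^5)/2 = 4.598×10^5 km.
Half the transfer-orbit period gives t = π√(a_t³/μ) = 1.210×10^5 s.
Converting: 1.210×10^5 s ÷ 3600 s/hour = 33.61 hours.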